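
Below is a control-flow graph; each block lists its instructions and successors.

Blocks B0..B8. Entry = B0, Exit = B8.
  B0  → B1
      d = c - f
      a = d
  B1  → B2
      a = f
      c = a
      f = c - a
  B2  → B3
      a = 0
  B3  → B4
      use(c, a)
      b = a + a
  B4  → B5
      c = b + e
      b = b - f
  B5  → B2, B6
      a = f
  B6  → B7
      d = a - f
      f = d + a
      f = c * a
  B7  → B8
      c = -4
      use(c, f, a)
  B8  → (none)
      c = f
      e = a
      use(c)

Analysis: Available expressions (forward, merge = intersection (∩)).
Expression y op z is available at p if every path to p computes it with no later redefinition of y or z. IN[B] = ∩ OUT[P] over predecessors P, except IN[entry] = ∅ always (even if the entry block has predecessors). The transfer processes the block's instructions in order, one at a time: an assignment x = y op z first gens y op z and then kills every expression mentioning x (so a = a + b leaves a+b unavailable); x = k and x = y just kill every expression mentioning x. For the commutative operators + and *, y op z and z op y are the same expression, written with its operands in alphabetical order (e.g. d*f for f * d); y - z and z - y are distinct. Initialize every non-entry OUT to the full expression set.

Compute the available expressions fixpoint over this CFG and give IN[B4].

Answer: {a+a}

Derivation:
Converged values:
  B0: | IN={} | OUT={c-f}
  B1: | IN={c-f} | OUT={c-a}
  B2: | IN={} | OUT={}
  B3: | IN={} | OUT={a+a}
  B4: | IN={a+a} | OUT={a+a}
  B5: | IN={a+a} | OUT={}
  B6: | IN={} | OUT={a*c, a+d}
  B7: | IN={a*c, a+d} | OUT={a+d}
  B8: | IN={a+d} | OUT={a+d}

Merge at B4: IN[B4] = OUT[B3] = {a+a}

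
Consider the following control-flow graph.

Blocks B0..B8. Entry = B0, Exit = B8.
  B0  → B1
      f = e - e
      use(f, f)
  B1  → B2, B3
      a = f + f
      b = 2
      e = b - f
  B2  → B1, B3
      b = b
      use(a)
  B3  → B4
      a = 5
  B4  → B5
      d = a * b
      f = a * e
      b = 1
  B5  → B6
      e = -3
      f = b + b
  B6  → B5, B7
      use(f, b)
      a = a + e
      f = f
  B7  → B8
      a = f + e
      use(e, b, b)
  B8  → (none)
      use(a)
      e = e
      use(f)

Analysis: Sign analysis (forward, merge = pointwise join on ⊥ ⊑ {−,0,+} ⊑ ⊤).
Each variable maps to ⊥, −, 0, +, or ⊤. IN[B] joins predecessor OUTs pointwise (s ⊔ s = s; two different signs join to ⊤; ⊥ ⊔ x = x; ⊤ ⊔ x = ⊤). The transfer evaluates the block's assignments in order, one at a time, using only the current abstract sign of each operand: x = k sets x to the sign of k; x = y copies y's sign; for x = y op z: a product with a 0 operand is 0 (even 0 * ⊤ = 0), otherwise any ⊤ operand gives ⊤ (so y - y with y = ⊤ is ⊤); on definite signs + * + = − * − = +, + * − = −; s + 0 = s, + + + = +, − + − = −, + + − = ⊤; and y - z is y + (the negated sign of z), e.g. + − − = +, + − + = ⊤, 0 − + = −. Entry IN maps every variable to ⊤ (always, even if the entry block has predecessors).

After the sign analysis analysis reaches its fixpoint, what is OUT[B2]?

Answer: {a: ⊤, b: +, c: ⊤, d: ⊤, e: ⊤, f: ⊤}

Derivation:
Per-block solution:
  B0:   IN=(all ⊤)   OUT=(all ⊤)
  B1:   IN=(all ⊤)   OUT={b:+; rest ⊤}
  B2:   IN={b:+; rest ⊤}   OUT={b:+; rest ⊤}
  B3:   IN={b:+; rest ⊤}   OUT={a:+, b:+; rest ⊤}
  B4:   IN={a:+, b:+; rest ⊤}   OUT={a:+, b:+, d:+; rest ⊤}
  B5:   IN={b:+, d:+; rest ⊤}   OUT={b:+, d:+, e:-, f:+; rest ⊤}
  B6:   IN={b:+, d:+, e:-, f:+; rest ⊤}   OUT={b:+, d:+, e:-, f:+; rest ⊤}
  B7:   IN={b:+, d:+, e:-, f:+; rest ⊤}   OUT={b:+, d:+, e:-, f:+; rest ⊤}
  B8:   IN={b:+, d:+, e:-, f:+; rest ⊤}   OUT={b:+, d:+, e:-, f:+; rest ⊤}

Merge at B2: IN[B2] = OUT[B1] = {a: ⊤, b: +, c: ⊤, d: ⊤, e: ⊤, f: ⊤}
Applying B2's transfer function to that IN value gives OUT[B2] (row B2 above).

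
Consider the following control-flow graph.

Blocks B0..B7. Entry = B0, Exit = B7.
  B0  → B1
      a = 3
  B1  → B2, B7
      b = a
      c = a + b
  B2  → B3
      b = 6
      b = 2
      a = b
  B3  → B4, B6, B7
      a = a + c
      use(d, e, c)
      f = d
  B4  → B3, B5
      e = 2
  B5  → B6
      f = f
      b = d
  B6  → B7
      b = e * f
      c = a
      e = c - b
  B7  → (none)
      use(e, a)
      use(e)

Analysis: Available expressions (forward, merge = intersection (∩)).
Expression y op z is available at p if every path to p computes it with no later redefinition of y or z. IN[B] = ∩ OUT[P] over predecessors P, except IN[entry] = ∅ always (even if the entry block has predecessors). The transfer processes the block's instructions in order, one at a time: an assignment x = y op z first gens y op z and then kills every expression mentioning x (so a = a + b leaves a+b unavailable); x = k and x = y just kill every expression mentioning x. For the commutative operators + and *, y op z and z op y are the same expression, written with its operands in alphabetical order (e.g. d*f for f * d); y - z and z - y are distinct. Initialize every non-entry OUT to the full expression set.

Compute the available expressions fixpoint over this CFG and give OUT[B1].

Answer: {a+b}

Trace:
Converged values:
  B0:  IN={}  OUT={}
  B1:  IN={}  OUT={a+b}
  B2:  IN={a+b}  OUT={}
  B3:  IN={}  OUT={}
  B4:  IN={}  OUT={}
  B5:  IN={}  OUT={}
  B6:  IN={}  OUT={c-b}
  B7:  IN={}  OUT={}

Merge at B1: IN[B1] = OUT[B0] = {}
Applying B1's transfer function to that IN value gives OUT[B1] (row B1 above).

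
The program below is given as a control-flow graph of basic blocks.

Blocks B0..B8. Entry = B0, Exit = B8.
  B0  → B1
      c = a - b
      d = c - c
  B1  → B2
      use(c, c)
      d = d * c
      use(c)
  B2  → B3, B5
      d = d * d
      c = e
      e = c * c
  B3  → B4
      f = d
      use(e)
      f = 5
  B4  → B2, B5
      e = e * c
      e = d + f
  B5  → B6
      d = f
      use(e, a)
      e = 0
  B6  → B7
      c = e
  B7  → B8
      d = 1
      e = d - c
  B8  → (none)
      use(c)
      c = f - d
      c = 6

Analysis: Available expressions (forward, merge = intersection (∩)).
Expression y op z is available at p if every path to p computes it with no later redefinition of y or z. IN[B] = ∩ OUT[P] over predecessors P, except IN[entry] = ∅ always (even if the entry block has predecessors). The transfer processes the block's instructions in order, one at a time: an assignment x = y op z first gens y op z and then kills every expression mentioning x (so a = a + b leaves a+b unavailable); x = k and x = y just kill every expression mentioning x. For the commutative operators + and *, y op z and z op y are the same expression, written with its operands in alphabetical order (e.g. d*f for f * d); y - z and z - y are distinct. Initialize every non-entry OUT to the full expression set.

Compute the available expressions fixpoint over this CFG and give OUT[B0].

Answer: {a-b, c-c}

Derivation:
Fixpoint table:
  B0:  IN={}  OUT={a-b, c-c}
  B1:  IN={a-b, c-c}  OUT={a-b, c-c}
  B2:  IN={a-b}  OUT={a-b, c*c}
  B3:  IN={a-b, c*c}  OUT={a-b, c*c}
  B4:  IN={a-b, c*c}  OUT={a-b, c*c, d+f}
  B5:  IN={a-b, c*c}  OUT={a-b, c*c}
  B6:  IN={a-b, c*c}  OUT={a-b}
  B7:  IN={a-b}  OUT={a-b, d-c}
  B8:  IN={a-b, d-c}  OUT={a-b, f-d}

B0 is the boundary node: IN[B0] = {}
Applying B0's transfer function to that IN value gives OUT[B0] (row B0 above).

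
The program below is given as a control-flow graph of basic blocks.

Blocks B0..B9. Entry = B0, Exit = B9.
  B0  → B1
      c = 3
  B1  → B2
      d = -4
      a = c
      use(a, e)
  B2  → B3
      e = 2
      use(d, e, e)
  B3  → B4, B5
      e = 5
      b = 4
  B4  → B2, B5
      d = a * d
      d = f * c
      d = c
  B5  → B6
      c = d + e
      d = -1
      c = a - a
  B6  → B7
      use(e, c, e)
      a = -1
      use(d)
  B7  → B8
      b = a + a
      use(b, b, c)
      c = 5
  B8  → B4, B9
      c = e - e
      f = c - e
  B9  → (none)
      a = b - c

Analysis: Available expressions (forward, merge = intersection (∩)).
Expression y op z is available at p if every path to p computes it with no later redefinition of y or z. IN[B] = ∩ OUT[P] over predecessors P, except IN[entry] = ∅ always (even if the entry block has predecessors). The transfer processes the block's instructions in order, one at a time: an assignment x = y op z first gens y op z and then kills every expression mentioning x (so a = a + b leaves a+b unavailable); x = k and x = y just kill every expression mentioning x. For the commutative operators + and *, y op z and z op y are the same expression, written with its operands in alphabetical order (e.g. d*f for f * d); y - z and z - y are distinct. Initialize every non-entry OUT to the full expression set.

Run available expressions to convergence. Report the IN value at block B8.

Converged values:
  B0:   IN={}   OUT={}
  B1:   IN={}   OUT={}
  B2:   IN={}   OUT={}
  B3:   IN={}   OUT={}
  B4:   IN={}   OUT={c*f}
  B5:   IN={}   OUT={a-a}
  B6:   IN={a-a}   OUT={}
  B7:   IN={}   OUT={a+a}
  B8:   IN={a+a}   OUT={a+a, c-e, e-e}
  B9:   IN={a+a, c-e, e-e}   OUT={b-c, c-e, e-e}

Merge at B8: IN[B8] = OUT[B7] = {a+a}

Answer: {a+a}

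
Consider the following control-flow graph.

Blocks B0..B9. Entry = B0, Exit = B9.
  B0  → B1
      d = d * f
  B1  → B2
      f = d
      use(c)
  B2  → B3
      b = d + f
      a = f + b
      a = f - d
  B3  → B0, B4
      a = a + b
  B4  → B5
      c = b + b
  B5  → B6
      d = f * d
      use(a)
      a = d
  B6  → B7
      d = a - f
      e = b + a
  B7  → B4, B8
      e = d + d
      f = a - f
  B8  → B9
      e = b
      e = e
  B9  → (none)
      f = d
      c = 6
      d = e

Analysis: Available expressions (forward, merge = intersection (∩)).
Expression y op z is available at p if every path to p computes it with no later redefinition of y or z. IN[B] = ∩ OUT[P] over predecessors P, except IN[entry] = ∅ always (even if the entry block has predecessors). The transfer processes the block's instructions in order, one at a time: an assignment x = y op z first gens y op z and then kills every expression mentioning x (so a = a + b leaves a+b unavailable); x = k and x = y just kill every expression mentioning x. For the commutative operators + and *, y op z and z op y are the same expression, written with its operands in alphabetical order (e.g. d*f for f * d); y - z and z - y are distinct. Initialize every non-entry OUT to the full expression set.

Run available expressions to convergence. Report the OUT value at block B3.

Answer: {b+f, d+f, f-d}

Working:
Fixpoint table:
  B0:  IN={}  OUT={}
  B1:  IN={}  OUT={}
  B2:  IN={}  OUT={b+f, d+f, f-d}
  B3:  IN={b+f, d+f, f-d}  OUT={b+f, d+f, f-d}
  B4:  IN={}  OUT={b+b}
  B5:  IN={b+b}  OUT={b+b}
  B6:  IN={b+b}  OUT={a+b, a-f, b+b}
  B7:  IN={a+b, a-f, b+b}  OUT={a+b, b+b, d+d}
  B8:  IN={a+b, b+b, d+d}  OUT={a+b, b+b, d+d}
  B9:  IN={a+b, b+b, d+d}  OUT={a+b, b+b}

Merge at B3: IN[B3] = OUT[B2] = {b+f, d+f, f-d}
Applying B3's transfer function to that IN value gives OUT[B3] (row B3 above).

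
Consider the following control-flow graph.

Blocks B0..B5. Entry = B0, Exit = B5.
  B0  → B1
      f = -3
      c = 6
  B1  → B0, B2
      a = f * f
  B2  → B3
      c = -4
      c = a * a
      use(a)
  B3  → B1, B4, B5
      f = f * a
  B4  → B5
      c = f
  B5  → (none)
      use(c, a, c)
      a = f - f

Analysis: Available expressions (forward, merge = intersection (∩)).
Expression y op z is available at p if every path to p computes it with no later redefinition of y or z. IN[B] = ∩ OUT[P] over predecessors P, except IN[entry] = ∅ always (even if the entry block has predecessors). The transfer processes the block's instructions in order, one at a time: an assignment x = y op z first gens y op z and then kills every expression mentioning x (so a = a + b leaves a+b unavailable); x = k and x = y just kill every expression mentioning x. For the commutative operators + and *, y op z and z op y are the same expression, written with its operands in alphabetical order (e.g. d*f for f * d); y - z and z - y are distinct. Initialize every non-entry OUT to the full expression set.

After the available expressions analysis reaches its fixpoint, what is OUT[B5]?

Per-block solution:
  B0:  IN={}  OUT={}
  B1:  IN={}  OUT={f*f}
  B2:  IN={f*f}  OUT={a*a, f*f}
  B3:  IN={a*a, f*f}  OUT={a*a}
  B4:  IN={a*a}  OUT={a*a}
  B5:  IN={a*a}  OUT={f-f}

Merge at B5: IN[B5] = OUT[B3] ∩ OUT[B4] = {a*a}
Applying B5's transfer function to that IN value gives OUT[B5] (row B5 above).

Answer: {f-f}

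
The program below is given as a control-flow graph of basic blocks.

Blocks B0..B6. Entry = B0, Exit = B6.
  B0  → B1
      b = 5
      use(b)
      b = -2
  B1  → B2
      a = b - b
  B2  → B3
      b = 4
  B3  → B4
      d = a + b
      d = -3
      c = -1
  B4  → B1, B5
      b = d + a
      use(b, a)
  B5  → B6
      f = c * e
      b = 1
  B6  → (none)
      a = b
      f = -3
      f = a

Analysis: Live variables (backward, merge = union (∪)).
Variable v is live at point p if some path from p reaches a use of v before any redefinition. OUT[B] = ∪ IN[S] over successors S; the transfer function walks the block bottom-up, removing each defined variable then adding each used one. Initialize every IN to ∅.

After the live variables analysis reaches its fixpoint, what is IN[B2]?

Fixpoint table:
  B0:  IN={e}  OUT={b, e}
  B1:  IN={b, e}  OUT={a, e}
  B2:  IN={a, e}  OUT={a, b, e}
  B3:  IN={a, b, e}  OUT={a, c, d, e}
  B4:  IN={a, c, d, e}  OUT={b, c, e}
  B5:  IN={c, e}  OUT={b}
  B6:  IN={b}  OUT={}

Merge at B2: OUT[B2] = IN[B3] = {a, b, e}
Applying B2's transfer function to that OUT value gives IN[B2] (row B2 above).

Answer: {a, e}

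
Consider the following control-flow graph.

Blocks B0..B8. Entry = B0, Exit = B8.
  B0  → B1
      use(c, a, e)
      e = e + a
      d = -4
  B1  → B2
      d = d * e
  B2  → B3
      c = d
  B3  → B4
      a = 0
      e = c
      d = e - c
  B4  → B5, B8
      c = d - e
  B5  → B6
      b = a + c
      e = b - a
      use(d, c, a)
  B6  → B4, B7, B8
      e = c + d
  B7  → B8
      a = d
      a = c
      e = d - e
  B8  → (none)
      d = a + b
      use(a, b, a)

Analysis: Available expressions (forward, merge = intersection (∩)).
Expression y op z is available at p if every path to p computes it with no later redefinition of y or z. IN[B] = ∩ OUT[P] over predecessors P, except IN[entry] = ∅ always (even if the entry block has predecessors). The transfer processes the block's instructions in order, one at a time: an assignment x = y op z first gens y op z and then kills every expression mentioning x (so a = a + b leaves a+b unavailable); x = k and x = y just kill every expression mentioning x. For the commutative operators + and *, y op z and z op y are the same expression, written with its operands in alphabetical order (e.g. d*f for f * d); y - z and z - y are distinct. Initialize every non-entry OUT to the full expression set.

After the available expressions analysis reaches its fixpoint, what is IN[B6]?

Per-block solution:
  B0: | IN={} | OUT={}
  B1: | IN={} | OUT={}
  B2: | IN={} | OUT={}
  B3: | IN={} | OUT={e-c}
  B4: | IN={} | OUT={d-e}
  B5: | IN={d-e} | OUT={a+c, b-a}
  B6: | IN={a+c, b-a} | OUT={a+c, b-a, c+d}
  B7: | IN={a+c, b-a, c+d} | OUT={c+d}
  B8: | IN={} | OUT={a+b}

Merge at B6: IN[B6] = OUT[B5] = {a+c, b-a}

Answer: {a+c, b-a}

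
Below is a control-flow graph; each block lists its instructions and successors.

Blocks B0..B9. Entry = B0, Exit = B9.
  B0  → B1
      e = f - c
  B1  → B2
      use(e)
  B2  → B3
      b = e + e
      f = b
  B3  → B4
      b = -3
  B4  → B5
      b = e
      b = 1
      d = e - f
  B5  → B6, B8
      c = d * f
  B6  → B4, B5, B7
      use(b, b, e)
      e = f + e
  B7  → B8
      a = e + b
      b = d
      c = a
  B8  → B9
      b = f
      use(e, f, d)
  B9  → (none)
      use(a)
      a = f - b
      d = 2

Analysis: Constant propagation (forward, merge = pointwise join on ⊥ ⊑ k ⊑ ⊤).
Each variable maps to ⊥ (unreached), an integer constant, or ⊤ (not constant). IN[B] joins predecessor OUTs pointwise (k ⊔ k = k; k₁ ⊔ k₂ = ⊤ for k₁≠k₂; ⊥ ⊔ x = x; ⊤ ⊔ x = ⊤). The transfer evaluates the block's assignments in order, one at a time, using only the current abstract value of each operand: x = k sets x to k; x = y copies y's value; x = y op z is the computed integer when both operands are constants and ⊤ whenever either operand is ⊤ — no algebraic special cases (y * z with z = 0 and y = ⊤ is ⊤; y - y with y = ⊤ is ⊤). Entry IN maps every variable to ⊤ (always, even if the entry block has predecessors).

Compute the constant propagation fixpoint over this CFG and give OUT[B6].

Per-block solution:
  B0:   IN=(all ⊤)   OUT=(all ⊤)
  B1:   IN=(all ⊤)   OUT=(all ⊤)
  B2:   IN=(all ⊤)   OUT=(all ⊤)
  B3:   IN=(all ⊤)   OUT={b:-3; rest ⊤}
  B4:   IN=(all ⊤)   OUT={b:1; rest ⊤}
  B5:   IN={b:1; rest ⊤}   OUT={b:1; rest ⊤}
  B6:   IN={b:1; rest ⊤}   OUT={b:1; rest ⊤}
  B7:   IN={b:1; rest ⊤}   OUT=(all ⊤)
  B8:   IN=(all ⊤)   OUT=(all ⊤)
  B9:   IN=(all ⊤)   OUT={d:2; rest ⊤}

Merge at B6: IN[B6] = OUT[B5] = {a: ⊤, b: 1, c: ⊤, d: ⊤, e: ⊤, f: ⊤}
Applying B6's transfer function to that IN value gives OUT[B6] (row B6 above).

Answer: {a: ⊤, b: 1, c: ⊤, d: ⊤, e: ⊤, f: ⊤}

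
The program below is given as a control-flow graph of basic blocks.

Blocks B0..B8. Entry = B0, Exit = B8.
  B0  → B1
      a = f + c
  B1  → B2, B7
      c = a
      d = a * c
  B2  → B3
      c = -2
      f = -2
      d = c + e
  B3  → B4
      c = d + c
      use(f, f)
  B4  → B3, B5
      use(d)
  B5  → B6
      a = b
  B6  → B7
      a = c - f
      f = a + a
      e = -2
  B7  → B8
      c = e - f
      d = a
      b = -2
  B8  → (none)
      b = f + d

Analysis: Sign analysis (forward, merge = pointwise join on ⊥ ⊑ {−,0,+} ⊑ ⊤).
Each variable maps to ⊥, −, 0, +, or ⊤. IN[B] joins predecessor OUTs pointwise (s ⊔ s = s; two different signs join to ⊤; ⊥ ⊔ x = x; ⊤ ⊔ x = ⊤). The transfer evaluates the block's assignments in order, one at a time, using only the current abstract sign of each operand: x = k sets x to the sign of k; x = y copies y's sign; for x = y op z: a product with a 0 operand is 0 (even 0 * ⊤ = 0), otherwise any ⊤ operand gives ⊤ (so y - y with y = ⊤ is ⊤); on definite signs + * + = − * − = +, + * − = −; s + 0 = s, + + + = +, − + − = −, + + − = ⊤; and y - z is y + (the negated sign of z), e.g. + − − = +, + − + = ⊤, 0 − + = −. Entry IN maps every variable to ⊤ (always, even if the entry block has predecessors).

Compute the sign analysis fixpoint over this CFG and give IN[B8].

Answer: {a: ⊤, b: -, c: ⊤, d: ⊤, e: ⊤, f: ⊤}

Derivation:
Converged values:
  B0:   IN=(all ⊤)   OUT=(all ⊤)
  B1:   IN=(all ⊤)   OUT=(all ⊤)
  B2:   IN=(all ⊤)   OUT={c:-, f:-; rest ⊤}
  B3:   IN={f:-; rest ⊤}   OUT={f:-; rest ⊤}
  B4:   IN={f:-; rest ⊤}   OUT={f:-; rest ⊤}
  B5:   IN={f:-; rest ⊤}   OUT={f:-; rest ⊤}
  B6:   IN={f:-; rest ⊤}   OUT={e:-; rest ⊤}
  B7:   IN=(all ⊤)   OUT={b:-; rest ⊤}
  B8:   IN={b:-; rest ⊤}   OUT=(all ⊤)

Merge at B8: IN[B8] = OUT[B7] = {a: ⊤, b: -, c: ⊤, d: ⊤, e: ⊤, f: ⊤}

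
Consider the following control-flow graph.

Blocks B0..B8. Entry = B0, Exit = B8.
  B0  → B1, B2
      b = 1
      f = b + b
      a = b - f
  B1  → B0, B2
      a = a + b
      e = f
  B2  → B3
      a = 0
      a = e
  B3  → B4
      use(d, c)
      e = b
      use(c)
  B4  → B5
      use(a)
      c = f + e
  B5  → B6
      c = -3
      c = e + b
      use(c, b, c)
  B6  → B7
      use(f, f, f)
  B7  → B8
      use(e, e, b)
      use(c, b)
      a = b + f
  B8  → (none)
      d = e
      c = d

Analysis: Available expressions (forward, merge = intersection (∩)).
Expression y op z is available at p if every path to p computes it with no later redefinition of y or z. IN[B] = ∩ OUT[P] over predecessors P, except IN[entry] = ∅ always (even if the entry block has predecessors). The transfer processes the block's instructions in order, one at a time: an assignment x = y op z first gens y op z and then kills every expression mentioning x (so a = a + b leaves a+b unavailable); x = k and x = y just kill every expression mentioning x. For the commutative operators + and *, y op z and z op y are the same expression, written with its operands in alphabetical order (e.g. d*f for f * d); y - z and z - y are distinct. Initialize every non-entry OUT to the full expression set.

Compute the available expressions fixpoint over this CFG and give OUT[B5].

Per-block solution:
  B0:  IN={}  OUT={b+b, b-f}
  B1:  IN={b+b, b-f}  OUT={b+b, b-f}
  B2:  IN={b+b, b-f}  OUT={b+b, b-f}
  B3:  IN={b+b, b-f}  OUT={b+b, b-f}
  B4:  IN={b+b, b-f}  OUT={b+b, b-f, e+f}
  B5:  IN={b+b, b-f, e+f}  OUT={b+b, b+e, b-f, e+f}
  B6:  IN={b+b, b+e, b-f, e+f}  OUT={b+b, b+e, b-f, e+f}
  B7:  IN={b+b, b+e, b-f, e+f}  OUT={b+b, b+e, b+f, b-f, e+f}
  B8:  IN={b+b, b+e, b+f, b-f, e+f}  OUT={b+b, b+e, b+f, b-f, e+f}

Merge at B5: IN[B5] = OUT[B4] = {b+b, b-f, e+f}
Applying B5's transfer function to that IN value gives OUT[B5] (row B5 above).

Answer: {b+b, b+e, b-f, e+f}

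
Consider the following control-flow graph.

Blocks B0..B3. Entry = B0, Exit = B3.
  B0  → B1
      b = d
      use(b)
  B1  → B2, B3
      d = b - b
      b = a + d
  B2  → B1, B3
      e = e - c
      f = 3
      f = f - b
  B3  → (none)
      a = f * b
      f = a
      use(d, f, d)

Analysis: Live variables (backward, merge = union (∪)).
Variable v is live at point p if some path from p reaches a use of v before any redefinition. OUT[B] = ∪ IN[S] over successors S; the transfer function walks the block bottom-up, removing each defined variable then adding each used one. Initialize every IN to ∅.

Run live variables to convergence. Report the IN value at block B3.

Per-block solution:
  B0: | IN={a, c, d, e, f} | OUT={a, b, c, e, f}
  B1: | IN={a, b, c, e, f} | OUT={a, b, c, d, e, f}
  B2: | IN={a, b, c, d, e} | OUT={a, b, c, d, e, f}
  B3: | IN={b, d, f} | OUT={}

B3 is the boundary node: OUT[B3] = {}
Applying B3's transfer function to that OUT value gives IN[B3] (row B3 above).

Answer: {b, d, f}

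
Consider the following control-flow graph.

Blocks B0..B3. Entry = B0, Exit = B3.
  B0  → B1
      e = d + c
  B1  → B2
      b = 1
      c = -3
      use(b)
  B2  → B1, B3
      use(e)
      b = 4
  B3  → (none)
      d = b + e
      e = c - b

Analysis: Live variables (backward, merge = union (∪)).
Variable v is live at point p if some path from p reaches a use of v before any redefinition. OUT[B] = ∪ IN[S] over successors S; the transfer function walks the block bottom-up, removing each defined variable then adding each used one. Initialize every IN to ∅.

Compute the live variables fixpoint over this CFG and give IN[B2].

Answer: {c, e}

Working:
Fixpoint table:
  B0: | IN={c, d} | OUT={e}
  B1: | IN={e} | OUT={c, e}
  B2: | IN={c, e} | OUT={b, c, e}
  B3: | IN={b, c, e} | OUT={}

Merge at B2: OUT[B2] = IN[B1] ⊔ IN[B3] = {b, c, e}
Applying B2's transfer function to that OUT value gives IN[B2] (row B2 above).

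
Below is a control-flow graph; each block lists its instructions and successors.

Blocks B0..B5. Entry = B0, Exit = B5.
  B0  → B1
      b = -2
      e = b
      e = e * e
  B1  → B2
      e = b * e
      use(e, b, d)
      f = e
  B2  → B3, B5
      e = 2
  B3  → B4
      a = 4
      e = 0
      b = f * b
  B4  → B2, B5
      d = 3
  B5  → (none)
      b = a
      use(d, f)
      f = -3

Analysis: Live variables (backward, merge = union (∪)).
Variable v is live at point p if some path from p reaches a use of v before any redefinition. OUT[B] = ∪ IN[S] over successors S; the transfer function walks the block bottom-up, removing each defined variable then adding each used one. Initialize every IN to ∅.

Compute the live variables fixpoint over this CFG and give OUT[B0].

Answer: {a, b, d, e}

Trace:
Fixpoint table:
  B0: | IN={a, d} | OUT={a, b, d, e}
  B1: | IN={a, b, d, e} | OUT={a, b, d, f}
  B2: | IN={a, b, d, f} | OUT={a, b, d, f}
  B3: | IN={b, f} | OUT={a, b, f}
  B4: | IN={a, b, f} | OUT={a, b, d, f}
  B5: | IN={a, d, f} | OUT={}

Merge at B0: OUT[B0] = IN[B1] = {a, b, d, e}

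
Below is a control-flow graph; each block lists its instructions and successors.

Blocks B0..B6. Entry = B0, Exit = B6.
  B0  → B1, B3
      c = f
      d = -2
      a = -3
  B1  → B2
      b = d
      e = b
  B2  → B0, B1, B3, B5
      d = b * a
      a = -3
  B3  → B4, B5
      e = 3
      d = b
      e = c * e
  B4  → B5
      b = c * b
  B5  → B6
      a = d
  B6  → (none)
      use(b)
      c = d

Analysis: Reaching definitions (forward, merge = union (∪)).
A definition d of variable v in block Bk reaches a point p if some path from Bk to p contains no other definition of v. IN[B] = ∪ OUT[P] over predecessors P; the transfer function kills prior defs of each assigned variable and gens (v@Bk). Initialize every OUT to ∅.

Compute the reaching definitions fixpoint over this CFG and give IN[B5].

Answer: {a@B0, a@B2, b@B1, b@B4, c@B0, d@B2, d@B3, e@B1, e@B3}

Working:
Fixpoint table:
  B0: | IN={a@B2, b@B1, c@B0, d@B2, e@B1} | OUT={a@B0, b@B1, c@B0, d@B0, e@B1}
  B1: | IN={a@B0, a@B2, b@B1, c@B0, d@B0, d@B2, e@B1} | OUT={a@B0, a@B2, b@B1, c@B0, d@B0, d@B2, e@B1}
  B2: | IN={a@B0, a@B2, b@B1, c@B0, d@B0, d@B2, e@B1} | OUT={a@B2, b@B1, c@B0, d@B2, e@B1}
  B3: | IN={a@B0, a@B2, b@B1, c@B0, d@B0, d@B2, e@B1} | OUT={a@B0, a@B2, b@B1, c@B0, d@B3, e@B3}
  B4: | IN={a@B0, a@B2, b@B1, c@B0, d@B3, e@B3} | OUT={a@B0, a@B2, b@B4, c@B0, d@B3, e@B3}
  B5: | IN={a@B0, a@B2, b@B1, b@B4, c@B0, d@B2, d@B3, e@B1, e@B3} | OUT={a@B5, b@B1, b@B4, c@B0, d@B2, d@B3, e@B1, e@B3}
  B6: | IN={a@B5, b@B1, b@B4, c@B0, d@B2, d@B3, e@B1, e@B3} | OUT={a@B5, b@B1, b@B4, c@B6, d@B2, d@B3, e@B1, e@B3}

Merge at B5: IN[B5] = OUT[B2] ⊔ OUT[B3] ⊔ OUT[B4] = {a@B0, a@B2, b@B1, b@B4, c@B0, d@B2, d@B3, e@B1, e@B3}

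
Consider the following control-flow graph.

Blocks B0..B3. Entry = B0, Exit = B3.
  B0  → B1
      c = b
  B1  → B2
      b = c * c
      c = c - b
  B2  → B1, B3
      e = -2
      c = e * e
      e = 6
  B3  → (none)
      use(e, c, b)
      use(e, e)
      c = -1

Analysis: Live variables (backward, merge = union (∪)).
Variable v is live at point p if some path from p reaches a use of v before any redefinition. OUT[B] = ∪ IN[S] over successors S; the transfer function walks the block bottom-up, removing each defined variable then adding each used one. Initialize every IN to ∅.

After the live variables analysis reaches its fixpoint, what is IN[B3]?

Answer: {b, c, e}

Derivation:
Fixpoint table:
  B0: | IN={b} | OUT={c}
  B1: | IN={c} | OUT={b}
  B2: | IN={b} | OUT={b, c, e}
  B3: | IN={b, c, e} | OUT={}

B3 is the boundary node: OUT[B3] = {}
Applying B3's transfer function to that OUT value gives IN[B3] (row B3 above).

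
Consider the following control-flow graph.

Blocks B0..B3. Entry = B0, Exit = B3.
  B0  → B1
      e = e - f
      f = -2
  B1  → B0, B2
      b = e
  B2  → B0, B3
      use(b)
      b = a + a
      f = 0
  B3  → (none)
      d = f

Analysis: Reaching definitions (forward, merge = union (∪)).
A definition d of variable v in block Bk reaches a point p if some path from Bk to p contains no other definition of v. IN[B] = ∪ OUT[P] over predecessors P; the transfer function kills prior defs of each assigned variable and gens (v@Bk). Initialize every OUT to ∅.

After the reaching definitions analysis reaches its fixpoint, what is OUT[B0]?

Answer: {b@B1, b@B2, e@B0, f@B0}

Derivation:
Per-block solution:
  B0:  IN={b@B1, b@B2, e@B0, f@B0, f@B2}  OUT={b@B1, b@B2, e@B0, f@B0}
  B1:  IN={b@B1, b@B2, e@B0, f@B0}  OUT={b@B1, e@B0, f@B0}
  B2:  IN={b@B1, e@B0, f@B0}  OUT={b@B2, e@B0, f@B2}
  B3:  IN={b@B2, e@B0, f@B2}  OUT={b@B2, d@B3, e@B0, f@B2}

Merge at B0 (entry node, so the boundary value {} is joined with the incoming edge(s)): IN[B0] = {} ⊔ OUT[B1] ⊔ OUT[B2] = {b@B1, b@B2, e@B0, f@B0, f@B2}
Applying B0's transfer function to that IN value gives OUT[B0] (row B0 above).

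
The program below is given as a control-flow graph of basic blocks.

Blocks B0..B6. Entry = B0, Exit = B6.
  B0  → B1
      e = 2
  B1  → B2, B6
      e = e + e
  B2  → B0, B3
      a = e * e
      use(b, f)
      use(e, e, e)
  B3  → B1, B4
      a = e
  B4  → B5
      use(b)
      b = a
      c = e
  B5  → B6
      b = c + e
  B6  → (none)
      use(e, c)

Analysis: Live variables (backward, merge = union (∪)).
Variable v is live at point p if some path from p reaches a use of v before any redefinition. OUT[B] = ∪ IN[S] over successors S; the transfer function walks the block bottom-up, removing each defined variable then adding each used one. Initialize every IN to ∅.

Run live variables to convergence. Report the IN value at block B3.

Answer: {b, c, e, f}

Working:
Converged values:
  B0:  IN={b, c, f}  OUT={b, c, e, f}
  B1:  IN={b, c, e, f}  OUT={b, c, e, f}
  B2:  IN={b, c, e, f}  OUT={b, c, e, f}
  B3:  IN={b, c, e, f}  OUT={a, b, c, e, f}
  B4:  IN={a, b, e}  OUT={c, e}
  B5:  IN={c, e}  OUT={c, e}
  B6:  IN={c, e}  OUT={}

Merge at B3: OUT[B3] = IN[B1] ⊔ IN[B4] = {a, b, c, e, f}
Applying B3's transfer function to that OUT value gives IN[B3] (row B3 above).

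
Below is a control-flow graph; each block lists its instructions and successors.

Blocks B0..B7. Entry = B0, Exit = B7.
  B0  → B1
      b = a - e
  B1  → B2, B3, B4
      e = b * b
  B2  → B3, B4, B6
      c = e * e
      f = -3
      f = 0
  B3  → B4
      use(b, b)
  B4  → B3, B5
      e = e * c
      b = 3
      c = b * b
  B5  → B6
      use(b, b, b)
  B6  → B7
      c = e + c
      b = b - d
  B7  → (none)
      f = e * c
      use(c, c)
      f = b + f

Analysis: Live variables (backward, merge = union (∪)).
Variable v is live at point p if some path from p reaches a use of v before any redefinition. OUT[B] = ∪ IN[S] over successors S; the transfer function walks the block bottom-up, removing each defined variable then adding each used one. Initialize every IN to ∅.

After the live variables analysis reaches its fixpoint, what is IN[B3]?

Per-block solution:
  B0:  IN={a, c, d, e}  OUT={b, c, d}
  B1:  IN={b, c, d}  OUT={b, c, d, e}
  B2:  IN={b, d, e}  OUT={b, c, d, e}
  B3:  IN={b, c, d, e}  OUT={c, d, e}
  B4:  IN={c, d, e}  OUT={b, c, d, e}
  B5:  IN={b, c, d, e}  OUT={b, c, d, e}
  B6:  IN={b, c, d, e}  OUT={b, c, e}
  B7:  IN={b, c, e}  OUT={}

Merge at B3: OUT[B3] = IN[B4] = {c, d, e}
Applying B3's transfer function to that OUT value gives IN[B3] (row B3 above).

Answer: {b, c, d, e}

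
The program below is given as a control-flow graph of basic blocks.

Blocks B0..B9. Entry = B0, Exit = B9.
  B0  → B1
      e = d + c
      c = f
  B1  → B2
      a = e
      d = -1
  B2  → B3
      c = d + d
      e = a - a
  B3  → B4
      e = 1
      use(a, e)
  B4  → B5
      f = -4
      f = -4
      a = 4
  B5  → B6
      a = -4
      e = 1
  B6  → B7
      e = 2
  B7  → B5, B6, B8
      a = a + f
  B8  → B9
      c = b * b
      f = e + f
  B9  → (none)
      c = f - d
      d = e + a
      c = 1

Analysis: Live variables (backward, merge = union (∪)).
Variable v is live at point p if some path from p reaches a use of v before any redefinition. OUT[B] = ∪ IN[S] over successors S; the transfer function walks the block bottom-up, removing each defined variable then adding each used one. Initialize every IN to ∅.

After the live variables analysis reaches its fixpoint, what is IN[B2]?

Fixpoint table:
  B0:  IN={b, c, d, f}  OUT={b, e}
  B1:  IN={b, e}  OUT={a, b, d}
  B2:  IN={a, b, d}  OUT={a, b, d}
  B3:  IN={a, b, d}  OUT={b, d}
  B4:  IN={b, d}  OUT={b, d, f}
  B5:  IN={b, d, f}  OUT={a, b, d, f}
  B6:  IN={a, b, d, f}  OUT={a, b, d, e, f}
  B7:  IN={a, b, d, e, f}  OUT={a, b, d, e, f}
  B8:  IN={a, b, d, e, f}  OUT={a, d, e, f}
  B9:  IN={a, d, e, f}  OUT={}

Merge at B2: OUT[B2] = IN[B3] = {a, b, d}
Applying B2's transfer function to that OUT value gives IN[B2] (row B2 above).

Answer: {a, b, d}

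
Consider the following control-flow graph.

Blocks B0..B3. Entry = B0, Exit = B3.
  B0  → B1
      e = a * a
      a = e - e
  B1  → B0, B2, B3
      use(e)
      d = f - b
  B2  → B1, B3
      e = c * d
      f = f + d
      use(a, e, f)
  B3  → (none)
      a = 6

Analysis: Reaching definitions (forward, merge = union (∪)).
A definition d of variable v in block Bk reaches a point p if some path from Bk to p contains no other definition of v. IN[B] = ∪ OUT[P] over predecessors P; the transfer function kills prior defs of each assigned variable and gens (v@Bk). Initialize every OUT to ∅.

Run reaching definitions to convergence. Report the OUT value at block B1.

Converged values:
  B0:  IN={a@B0, d@B1, e@B0, e@B2, f@B2}  OUT={a@B0, d@B1, e@B0, f@B2}
  B1:  IN={a@B0, d@B1, e@B0, e@B2, f@B2}  OUT={a@B0, d@B1, e@B0, e@B2, f@B2}
  B2:  IN={a@B0, d@B1, e@B0, e@B2, f@B2}  OUT={a@B0, d@B1, e@B2, f@B2}
  B3:  IN={a@B0, d@B1, e@B0, e@B2, f@B2}  OUT={a@B3, d@B1, e@B0, e@B2, f@B2}

Merge at B1: IN[B1] = OUT[B0] ⊔ OUT[B2] = {a@B0, d@B1, e@B0, e@B2, f@B2}
Applying B1's transfer function to that IN value gives OUT[B1] (row B1 above).

Answer: {a@B0, d@B1, e@B0, e@B2, f@B2}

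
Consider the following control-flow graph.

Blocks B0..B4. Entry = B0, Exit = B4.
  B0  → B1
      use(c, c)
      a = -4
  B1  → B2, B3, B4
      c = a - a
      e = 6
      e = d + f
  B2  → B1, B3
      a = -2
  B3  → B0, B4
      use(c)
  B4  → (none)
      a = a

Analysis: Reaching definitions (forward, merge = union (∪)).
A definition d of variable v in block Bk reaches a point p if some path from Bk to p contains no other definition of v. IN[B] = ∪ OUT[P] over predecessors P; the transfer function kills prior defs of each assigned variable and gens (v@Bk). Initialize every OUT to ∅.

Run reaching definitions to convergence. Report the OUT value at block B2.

Per-block solution:
  B0:   IN={a@B0, a@B2, c@B1, e@B1}   OUT={a@B0, c@B1, e@B1}
  B1:   IN={a@B0, a@B2, c@B1, e@B1}   OUT={a@B0, a@B2, c@B1, e@B1}
  B2:   IN={a@B0, a@B2, c@B1, e@B1}   OUT={a@B2, c@B1, e@B1}
  B3:   IN={a@B0, a@B2, c@B1, e@B1}   OUT={a@B0, a@B2, c@B1, e@B1}
  B4:   IN={a@B0, a@B2, c@B1, e@B1}   OUT={a@B4, c@B1, e@B1}

Merge at B2: IN[B2] = OUT[B1] = {a@B0, a@B2, c@B1, e@B1}
Applying B2's transfer function to that IN value gives OUT[B2] (row B2 above).

Answer: {a@B2, c@B1, e@B1}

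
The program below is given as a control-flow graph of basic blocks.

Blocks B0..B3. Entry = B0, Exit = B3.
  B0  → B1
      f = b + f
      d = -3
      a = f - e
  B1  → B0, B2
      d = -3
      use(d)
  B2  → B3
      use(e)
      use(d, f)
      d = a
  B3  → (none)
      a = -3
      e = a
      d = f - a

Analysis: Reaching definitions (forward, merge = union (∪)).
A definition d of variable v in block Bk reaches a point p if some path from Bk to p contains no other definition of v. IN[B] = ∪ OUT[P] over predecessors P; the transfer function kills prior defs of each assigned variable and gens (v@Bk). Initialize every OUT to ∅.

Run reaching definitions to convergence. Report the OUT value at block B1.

Converged values:
  B0:  IN={a@B0, d@B1, f@B0}  OUT={a@B0, d@B0, f@B0}
  B1:  IN={a@B0, d@B0, f@B0}  OUT={a@B0, d@B1, f@B0}
  B2:  IN={a@B0, d@B1, f@B0}  OUT={a@B0, d@B2, f@B0}
  B3:  IN={a@B0, d@B2, f@B0}  OUT={a@B3, d@B3, e@B3, f@B0}

Merge at B1: IN[B1] = OUT[B0] = {a@B0, d@B0, f@B0}
Applying B1's transfer function to that IN value gives OUT[B1] (row B1 above).

Answer: {a@B0, d@B1, f@B0}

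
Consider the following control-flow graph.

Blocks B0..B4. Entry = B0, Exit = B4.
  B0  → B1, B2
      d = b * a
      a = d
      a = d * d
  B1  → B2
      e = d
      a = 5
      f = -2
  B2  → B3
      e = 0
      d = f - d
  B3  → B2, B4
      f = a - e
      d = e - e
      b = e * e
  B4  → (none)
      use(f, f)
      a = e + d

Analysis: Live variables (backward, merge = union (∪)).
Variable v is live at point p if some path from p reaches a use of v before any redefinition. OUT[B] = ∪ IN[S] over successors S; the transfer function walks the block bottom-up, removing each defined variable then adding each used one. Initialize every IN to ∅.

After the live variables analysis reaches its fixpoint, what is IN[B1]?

Converged values:
  B0:   IN={a, b, f}   OUT={a, d, f}
  B1:   IN={d}   OUT={a, d, f}
  B2:   IN={a, d, f}   OUT={a, e}
  B3:   IN={a, e}   OUT={a, d, e, f}
  B4:   IN={d, e, f}   OUT={}

Merge at B1: OUT[B1] = IN[B2] = {a, d, f}
Applying B1's transfer function to that OUT value gives IN[B1] (row B1 above).

Answer: {d}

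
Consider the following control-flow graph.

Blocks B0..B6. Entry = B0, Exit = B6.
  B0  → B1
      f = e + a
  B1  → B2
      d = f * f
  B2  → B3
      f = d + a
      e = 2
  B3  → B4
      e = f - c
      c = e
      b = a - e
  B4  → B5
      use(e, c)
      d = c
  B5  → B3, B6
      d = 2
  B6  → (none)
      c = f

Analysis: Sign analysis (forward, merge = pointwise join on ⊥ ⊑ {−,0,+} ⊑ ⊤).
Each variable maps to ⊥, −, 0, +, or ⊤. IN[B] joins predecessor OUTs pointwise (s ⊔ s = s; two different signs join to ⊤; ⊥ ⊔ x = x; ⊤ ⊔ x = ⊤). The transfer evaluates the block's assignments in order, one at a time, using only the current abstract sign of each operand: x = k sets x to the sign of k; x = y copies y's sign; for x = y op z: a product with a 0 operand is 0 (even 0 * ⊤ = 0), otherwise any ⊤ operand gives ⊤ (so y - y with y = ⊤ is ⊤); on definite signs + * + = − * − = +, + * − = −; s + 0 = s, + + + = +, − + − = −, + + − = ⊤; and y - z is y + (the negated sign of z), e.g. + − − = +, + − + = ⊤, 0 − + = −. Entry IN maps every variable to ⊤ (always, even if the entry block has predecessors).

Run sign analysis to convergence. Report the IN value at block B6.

Answer: {a: ⊤, b: ⊤, c: ⊤, d: +, e: ⊤, f: ⊤}

Trace:
Fixpoint table:
  B0:  IN=(all ⊤)  OUT=(all ⊤)
  B1:  IN=(all ⊤)  OUT=(all ⊤)
  B2:  IN=(all ⊤)  OUT={e:+; rest ⊤}
  B3:  IN=(all ⊤)  OUT=(all ⊤)
  B4:  IN=(all ⊤)  OUT=(all ⊤)
  B5:  IN=(all ⊤)  OUT={d:+; rest ⊤}
  B6:  IN={d:+; rest ⊤}  OUT={d:+; rest ⊤}

Merge at B6: IN[B6] = OUT[B5] = {a: ⊤, b: ⊤, c: ⊤, d: +, e: ⊤, f: ⊤}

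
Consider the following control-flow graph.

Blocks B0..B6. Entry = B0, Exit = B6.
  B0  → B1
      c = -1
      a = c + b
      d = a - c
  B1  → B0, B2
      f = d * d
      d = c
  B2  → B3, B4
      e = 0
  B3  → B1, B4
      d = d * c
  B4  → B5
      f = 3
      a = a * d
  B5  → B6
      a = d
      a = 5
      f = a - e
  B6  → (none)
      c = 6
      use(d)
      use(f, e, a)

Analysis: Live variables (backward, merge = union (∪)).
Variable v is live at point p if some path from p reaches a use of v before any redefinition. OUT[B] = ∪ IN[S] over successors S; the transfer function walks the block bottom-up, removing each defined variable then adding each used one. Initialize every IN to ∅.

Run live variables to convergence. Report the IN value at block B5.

Answer: {d, e}

Working:
Per-block solution:
  B0:  IN={b}  OUT={a, b, c, d}
  B1:  IN={a, b, c, d}  OUT={a, b, c, d}
  B2:  IN={a, b, c, d}  OUT={a, b, c, d, e}
  B3:  IN={a, b, c, d, e}  OUT={a, b, c, d, e}
  B4:  IN={a, d, e}  OUT={d, e}
  B5:  IN={d, e}  OUT={a, d, e, f}
  B6:  IN={a, d, e, f}  OUT={}

Merge at B5: OUT[B5] = IN[B6] = {a, d, e, f}
Applying B5's transfer function to that OUT value gives IN[B5] (row B5 above).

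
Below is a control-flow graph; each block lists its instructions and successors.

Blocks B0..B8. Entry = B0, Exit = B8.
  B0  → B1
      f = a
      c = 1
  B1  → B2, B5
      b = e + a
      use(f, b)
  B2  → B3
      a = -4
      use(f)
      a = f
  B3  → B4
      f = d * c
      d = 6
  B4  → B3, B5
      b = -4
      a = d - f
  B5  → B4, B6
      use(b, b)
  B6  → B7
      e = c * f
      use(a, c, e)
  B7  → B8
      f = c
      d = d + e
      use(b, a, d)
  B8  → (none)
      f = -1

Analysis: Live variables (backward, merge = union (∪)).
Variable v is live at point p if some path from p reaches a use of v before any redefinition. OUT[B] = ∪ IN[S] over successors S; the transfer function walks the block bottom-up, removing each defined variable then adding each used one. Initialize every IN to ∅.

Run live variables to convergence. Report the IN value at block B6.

Answer: {a, b, c, d, f}

Derivation:
Converged values:
  B0:   IN={a, d, e}   OUT={a, c, d, e, f}
  B1:   IN={a, c, d, e, f}   OUT={a, b, c, d, f}
  B2:   IN={c, d, f}   OUT={c, d}
  B3:   IN={c, d}   OUT={c, d, f}
  B4:   IN={c, d, f}   OUT={a, b, c, d, f}
  B5:   IN={a, b, c, d, f}   OUT={a, b, c, d, f}
  B6:   IN={a, b, c, d, f}   OUT={a, b, c, d, e}
  B7:   IN={a, b, c, d, e}   OUT={}
  B8:   IN={}   OUT={}

Merge at B6: OUT[B6] = IN[B7] = {a, b, c, d, e}
Applying B6's transfer function to that OUT value gives IN[B6] (row B6 above).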